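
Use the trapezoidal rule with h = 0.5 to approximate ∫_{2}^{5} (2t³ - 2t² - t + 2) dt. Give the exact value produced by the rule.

224.375

h = (5 − 2)/6 = 0.5.
Nodes t₀,…,t₆ = 2, 2.5, 3, 3.5, 4, 4.5, 5.
f(t) = 2t³ - 2t² - t + 2: f₀=8, f₁=18.25, f₂=35, f₃=59.75, f₄=94, f₅=139.25, f₆=197.
(h/2)·[f₀ + 2f₁ + 2f₂ + 2f₃ + 2f₄ + 2f₅ + f₆] = 0.25·(897.5) = 224.375.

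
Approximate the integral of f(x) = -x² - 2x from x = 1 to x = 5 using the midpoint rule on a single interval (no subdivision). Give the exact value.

-60

M = (b−a)·f(3) = 4·(-15) = -60.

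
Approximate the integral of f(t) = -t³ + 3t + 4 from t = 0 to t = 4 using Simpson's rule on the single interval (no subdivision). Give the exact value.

S = (b−a)/6 · [f(0) + 4f(2) + f(4)] = 0.666667·[4 + 4·2 + (-48)] = -24.

-24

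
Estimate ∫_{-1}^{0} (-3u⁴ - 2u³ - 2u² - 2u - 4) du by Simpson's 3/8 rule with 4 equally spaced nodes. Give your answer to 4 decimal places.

h = (0 − (-1))/3 = 0.333333.
Nodes u₀,…,u₃ = -1, -0.666667, -0.333333, 0.
f(u) = -3u⁴ - 2u³ - 2u² - 2u - 4: f₀=-5, f₁=-3.555556, f₂=-3.518519, f₃=-4.
(3h/8)·[f₀ + 3f₁ + 3f₂ + f₃] = 0.125·(-30.222222) = -3.7778.

-3.7778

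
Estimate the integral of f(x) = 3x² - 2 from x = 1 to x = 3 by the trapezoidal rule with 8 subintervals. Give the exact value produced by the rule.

h = (3 − 1)/8 = 0.25.
Nodes x₀,…,x₈ = 1, 1.25, 1.5, 1.75, 2, 2.25, 2.5, 2.75, 3.
f(x) = 3x² - 2: f₀=1, f₁=2.6875, f₂=4.75, f₃=7.1875, f₄=10, f₅=13.1875, f₆=16.75, f₇=20.6875, f₈=25.
(h/2)·[f₀ + 2f₁ + 2f₂ + 2f₃ + 2f₄ + 2f₅ + 2f₆ + 2f₇ + f₈] = 0.125·(176.5) = 22.0625.

22.0625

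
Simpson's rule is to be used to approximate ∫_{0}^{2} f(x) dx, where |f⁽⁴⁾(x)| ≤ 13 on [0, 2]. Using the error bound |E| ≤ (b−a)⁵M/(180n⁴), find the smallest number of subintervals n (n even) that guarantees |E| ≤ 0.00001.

22

Need 416/(180n⁴) ≤ 0.00001.
n⁴ ≥ 416/(180·0.00001) = 231111 ⇒ n ≥ 21.9258, so the smallest even n is 22. (n must be even for Simpson's rule.)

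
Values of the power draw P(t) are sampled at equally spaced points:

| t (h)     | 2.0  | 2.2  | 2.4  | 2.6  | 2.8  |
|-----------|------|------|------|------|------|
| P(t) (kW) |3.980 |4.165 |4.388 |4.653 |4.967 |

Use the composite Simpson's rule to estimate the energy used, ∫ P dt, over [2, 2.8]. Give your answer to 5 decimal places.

h = 0.2, n = 4.
(h/3)·[y₀ + 4y₁ + 2y₂ + 4y₃ + y₄] = 0.066667·(52.995) = 3.53300.

3.53300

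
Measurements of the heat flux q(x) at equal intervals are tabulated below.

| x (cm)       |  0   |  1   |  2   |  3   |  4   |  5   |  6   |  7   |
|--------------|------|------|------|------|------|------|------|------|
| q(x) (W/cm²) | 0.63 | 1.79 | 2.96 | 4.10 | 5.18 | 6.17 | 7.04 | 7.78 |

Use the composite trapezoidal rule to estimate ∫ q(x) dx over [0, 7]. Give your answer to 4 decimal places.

31.4450

h = 1, n = 7.
(h/2)·[y₀ + 2y₁ + 2y₂ + 2y₃ + 2y₄ + 2y₅ + 2y₆ + y₇] = 0.5·(62.89) = 31.4450.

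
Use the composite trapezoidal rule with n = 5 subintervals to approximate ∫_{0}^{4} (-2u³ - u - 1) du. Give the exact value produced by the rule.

h = (4 − 0)/5 = 0.8.
Nodes u₀,…,u₅ = 0, 0.8, 1.6, 2.4, 3.2, 4.
f(u) = -2u³ - u - 1: f₀=-1, f₁=-2.824, f₂=-10.792, f₃=-31.048, f₄=-69.736, f₅=-133.
(h/2)·[f₀ + 2f₁ + 2f₂ + 2f₃ + 2f₄ + f₅] = 0.4·(-362.8) = -145.12.

-145.12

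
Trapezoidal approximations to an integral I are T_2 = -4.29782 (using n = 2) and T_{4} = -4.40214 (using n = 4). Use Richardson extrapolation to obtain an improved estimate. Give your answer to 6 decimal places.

R = (4·T_{4} − T_2) / 3 = (4·(-4.40214) − (-4.29782))/3 = (-13.31074)/3 = -4.436913.

-4.436913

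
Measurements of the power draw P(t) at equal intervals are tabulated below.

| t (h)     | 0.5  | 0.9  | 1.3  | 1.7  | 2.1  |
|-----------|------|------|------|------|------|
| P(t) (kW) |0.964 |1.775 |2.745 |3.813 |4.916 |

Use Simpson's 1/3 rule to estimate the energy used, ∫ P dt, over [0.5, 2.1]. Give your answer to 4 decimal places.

h = 0.4, n = 4.
(h/3)·[y₀ + 4y₁ + 2y₂ + 4y₃ + y₄] = 0.133333·(33.722) = 4.4963.

4.4963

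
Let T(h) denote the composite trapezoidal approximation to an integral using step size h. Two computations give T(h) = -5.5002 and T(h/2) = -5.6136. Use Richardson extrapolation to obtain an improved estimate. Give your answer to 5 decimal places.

R = (4·T(h/2) − T(h)) / 3 = (4·(-5.6136) − (-5.5002))/3 = (-16.9542)/3 = -5.65140.

-5.65140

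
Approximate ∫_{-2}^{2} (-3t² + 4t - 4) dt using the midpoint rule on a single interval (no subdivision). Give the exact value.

M = (b−a)·f(0) = 4·(-4) = -16.

-16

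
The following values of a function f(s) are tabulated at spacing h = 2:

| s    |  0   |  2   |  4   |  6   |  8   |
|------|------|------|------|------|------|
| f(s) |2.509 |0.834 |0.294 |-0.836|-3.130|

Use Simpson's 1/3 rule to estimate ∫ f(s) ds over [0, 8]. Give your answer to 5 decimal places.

h = 2, n = 4.
(h/3)·[y₀ + 4y₁ + 2y₂ + 4y₃ + y₄] = 0.666667·(-0.041) = -0.02733.

-0.02733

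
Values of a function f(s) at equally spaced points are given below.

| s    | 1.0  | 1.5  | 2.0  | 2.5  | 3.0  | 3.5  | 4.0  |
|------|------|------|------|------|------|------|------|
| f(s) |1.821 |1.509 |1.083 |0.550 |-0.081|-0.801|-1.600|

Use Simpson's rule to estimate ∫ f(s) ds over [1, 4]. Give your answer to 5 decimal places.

1.20950

h = 0.5, n = 6.
(h/3)·[y₀ + 4y₁ + 2y₂ + 4y₃ + 2y₄ + 4y₅ + y₆] = 0.166667·(7.257) = 1.20950.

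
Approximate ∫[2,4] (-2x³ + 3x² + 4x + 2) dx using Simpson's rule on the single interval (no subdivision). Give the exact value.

S = (b−a)/6 · [f(2) + 4f(3) + f(4)] = 0.333333·[6 + 4·(-13) + (-62)] = -36.

-36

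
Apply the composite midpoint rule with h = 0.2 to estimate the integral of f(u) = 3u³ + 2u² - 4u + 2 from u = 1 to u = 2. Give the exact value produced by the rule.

11.865

h = (2 − 1)/5 = 0.2.
Midpoints m₁,…,m₅ = 1.1, 1.3, 1.5, 1.7, 1.9.
f(m₁)=4.013, f(m₂)=6.771, f(m₃)=10.625, f(m₄)=15.719, f(m₅)=22.197.
h·[f(m₁) + f(m₂) + f(m₃) + f(m₄) + f(m₅)] = 0.2·(59.325) = 11.865.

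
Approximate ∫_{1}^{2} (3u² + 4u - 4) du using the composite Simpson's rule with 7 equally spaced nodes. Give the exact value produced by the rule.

9

h = (2 − 1)/6 = 0.166667.
Nodes u₀,…,u₆ = 1, 1.166667, 1.333333, 1.5, 1.666667, 1.833333, 2.
f(u) = 3u² + 4u - 4: f₀=3, f₁=4.75, f₂=6.666667, f₃=8.75, f₄=11, f₅=13.416667, f₆=16.
(h/3)·[f₀ + 4f₁ + 2f₂ + 4f₃ + 2f₄ + 4f₅ + f₆] = 0.055556·(162) = 9.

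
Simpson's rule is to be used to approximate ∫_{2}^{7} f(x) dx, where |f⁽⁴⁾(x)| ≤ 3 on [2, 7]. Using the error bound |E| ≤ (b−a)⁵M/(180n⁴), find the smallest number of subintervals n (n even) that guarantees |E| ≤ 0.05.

Need 9375/(180n⁴) ≤ 0.05.
n⁴ ≥ 9375/(180·0.05) = 1041.67 ⇒ n ≥ 5.6811, so the smallest even n is 6. (n must be even for Simpson's rule.)

6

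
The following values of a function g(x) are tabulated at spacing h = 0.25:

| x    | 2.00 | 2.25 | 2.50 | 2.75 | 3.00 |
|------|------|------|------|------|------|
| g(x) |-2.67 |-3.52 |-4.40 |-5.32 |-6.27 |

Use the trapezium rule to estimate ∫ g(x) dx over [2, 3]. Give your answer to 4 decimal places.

h = 0.25, n = 4.
(h/2)·[y₀ + 2y₁ + 2y₂ + 2y₃ + y₄] = 0.125·(-35.42) = -4.4275.

-4.4275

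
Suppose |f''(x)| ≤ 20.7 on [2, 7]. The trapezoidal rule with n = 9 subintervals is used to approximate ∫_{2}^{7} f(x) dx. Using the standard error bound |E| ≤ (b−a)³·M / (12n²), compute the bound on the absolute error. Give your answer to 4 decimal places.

|E| ≤ (5)³·20.7 / (12·9²) = 2587.5/972 = 2.6620.

2.6620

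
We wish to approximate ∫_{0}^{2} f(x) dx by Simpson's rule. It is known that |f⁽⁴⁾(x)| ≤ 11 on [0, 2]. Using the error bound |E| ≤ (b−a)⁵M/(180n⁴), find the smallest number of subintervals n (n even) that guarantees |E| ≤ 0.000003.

Need 352/(180n⁴) ≤ 0.000003.
n⁴ ≥ 352/(180·0.000003) = 651852 ⇒ n ≥ 28.4143, so the smallest even n is 30. (n must be even for Simpson's rule.)

30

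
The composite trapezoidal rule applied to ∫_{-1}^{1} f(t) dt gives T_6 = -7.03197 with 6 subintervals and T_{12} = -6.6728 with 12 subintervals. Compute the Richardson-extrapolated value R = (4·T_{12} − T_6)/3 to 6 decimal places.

R = (4·T_{12} − T_6) / 3 = (4·(-6.6728) − (-7.03197))/3 = (-19.65923)/3 = -6.553077.

-6.553077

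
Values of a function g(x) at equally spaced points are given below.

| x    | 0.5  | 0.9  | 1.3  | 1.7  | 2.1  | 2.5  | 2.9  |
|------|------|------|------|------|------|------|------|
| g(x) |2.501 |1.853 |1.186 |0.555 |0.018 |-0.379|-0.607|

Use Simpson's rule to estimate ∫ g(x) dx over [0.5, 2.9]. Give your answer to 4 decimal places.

1.6557

h = 0.4, n = 6.
(h/3)·[y₀ + 4y₁ + 2y₂ + 4y₃ + 2y₄ + 4y₅ + y₆] = 0.133333·(12.418) = 1.6557.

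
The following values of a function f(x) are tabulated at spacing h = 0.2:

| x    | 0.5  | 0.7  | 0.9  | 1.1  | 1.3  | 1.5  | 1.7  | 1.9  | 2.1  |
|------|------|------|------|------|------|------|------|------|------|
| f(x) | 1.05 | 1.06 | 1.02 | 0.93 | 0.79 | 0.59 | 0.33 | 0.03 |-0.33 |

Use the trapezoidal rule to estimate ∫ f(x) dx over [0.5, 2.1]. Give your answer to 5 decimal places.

1.02200

h = 0.2, n = 8.
(h/2)·[y₀ + 2y₁ + 2y₂ + 2y₃ + 2y₄ + 2y₅ + 2y₆ + 2y₇ + y₈] = 0.1·(10.22) = 1.02200.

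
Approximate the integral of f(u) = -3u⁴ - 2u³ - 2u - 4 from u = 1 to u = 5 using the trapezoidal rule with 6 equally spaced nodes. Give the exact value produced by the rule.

-2313.27616

h = (5 − 1)/5 = 0.8.
Nodes u₀,…,u₅ = 1, 1.8, 2.6, 3.4, 4.2, 5.
f(u) = -3u⁴ - 2u³ - 2u - 4: f₀=-11, f₁=-50.7568, f₂=-181.4448, f₃=-490.3088, f₄=-1094.0848, f₅=-2139.
(h/2)·[f₀ + 2f₁ + 2f₂ + 2f₃ + 2f₄ + f₅] = 0.4·(-5783.1904) = -2313.27616.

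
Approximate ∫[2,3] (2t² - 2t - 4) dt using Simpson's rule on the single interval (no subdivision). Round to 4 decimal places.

S = (b−a)/6 · [f(2) + 4f(2.5) + f(3)] = 0.166667·[0 + 4·3.5 + 8] = 3.6667.

3.6667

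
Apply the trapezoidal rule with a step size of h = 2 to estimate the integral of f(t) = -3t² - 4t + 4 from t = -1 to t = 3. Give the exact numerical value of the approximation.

h = (3 − (-1))/2 = 2.
Nodes t₀,…,t₂ = -1, 1, 3.
f(t) = -3t² - 4t + 4: f₀=5, f₁=-3, f₂=-35.
(h/2)·[f₀ + 2f₁ + f₂] = 1·(-36) = -36.

-36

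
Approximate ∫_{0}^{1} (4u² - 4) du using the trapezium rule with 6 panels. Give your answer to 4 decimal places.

-2.6481

h = (1 − 0)/6 = 0.166667.
Nodes u₀,…,u₆ = 0, 0.166667, 0.333333, 0.5, 0.666667, 0.833333, 1.
f(u) = 4u² - 4: f₀=-4, f₁=-3.888889, f₂=-3.555556, f₃=-3, f₄=-2.222222, f₅=-1.222222, f₆=0.
(h/2)·[f₀ + 2f₁ + 2f₂ + 2f₃ + 2f₄ + 2f₅ + f₆] = 0.083333·(-31.777778) = -2.6481.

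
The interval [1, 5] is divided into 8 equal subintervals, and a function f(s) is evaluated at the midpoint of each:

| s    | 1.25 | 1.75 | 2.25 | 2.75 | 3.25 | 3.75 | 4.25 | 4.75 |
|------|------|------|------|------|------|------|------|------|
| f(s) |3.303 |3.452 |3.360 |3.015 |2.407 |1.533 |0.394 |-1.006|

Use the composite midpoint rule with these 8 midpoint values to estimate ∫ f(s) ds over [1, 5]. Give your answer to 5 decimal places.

8.22900

h = 0.5, n = 8.
h·[y(m₁) + y(m₂) + y(m₃) + y(m₄) + y(m₅) + y(m₆) + y(m₇) + y(m₈)] = 0.5·(16.458) = 8.22900.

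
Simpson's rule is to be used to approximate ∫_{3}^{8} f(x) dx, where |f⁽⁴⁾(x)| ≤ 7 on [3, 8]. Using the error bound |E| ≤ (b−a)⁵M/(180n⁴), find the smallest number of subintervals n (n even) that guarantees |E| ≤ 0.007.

Need 21875/(180n⁴) ≤ 0.007.
n⁴ ≥ 21875/(180·0.007) = 17361.1 ⇒ n ≥ 11.4787, so the smallest even n is 12. (n must be even for Simpson's rule.)

12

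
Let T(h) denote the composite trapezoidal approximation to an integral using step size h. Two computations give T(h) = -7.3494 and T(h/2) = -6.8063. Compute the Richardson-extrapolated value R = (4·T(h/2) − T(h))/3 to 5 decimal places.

R = (4·T(h/2) − T(h)) / 3 = (4·(-6.8063) − (-7.3494))/3 = (-19.8758)/3 = -6.62527.

-6.62527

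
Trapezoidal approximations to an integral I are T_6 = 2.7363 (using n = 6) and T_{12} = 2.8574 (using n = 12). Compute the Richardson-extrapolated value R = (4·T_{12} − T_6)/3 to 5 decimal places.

R = (4·T_{12} − T_6) / 3 = (4·2.8574 − 2.7363)/3 = (8.6933)/3 = 2.89777.

2.89777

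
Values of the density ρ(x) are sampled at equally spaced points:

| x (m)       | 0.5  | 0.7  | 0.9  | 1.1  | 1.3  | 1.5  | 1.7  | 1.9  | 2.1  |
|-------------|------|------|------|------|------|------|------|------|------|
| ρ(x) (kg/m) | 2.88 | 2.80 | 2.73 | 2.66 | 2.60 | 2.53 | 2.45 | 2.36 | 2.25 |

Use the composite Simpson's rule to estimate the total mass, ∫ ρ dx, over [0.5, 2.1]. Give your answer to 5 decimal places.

h = 0.2, n = 8.
(h/3)·[y₀ + 4y₁ + 2y₂ + 4y₃ + 2y₄ + 4y₅ + 2y₆ + 4y₇ + y₈] = 0.066667·(62.09) = 4.13933.

4.13933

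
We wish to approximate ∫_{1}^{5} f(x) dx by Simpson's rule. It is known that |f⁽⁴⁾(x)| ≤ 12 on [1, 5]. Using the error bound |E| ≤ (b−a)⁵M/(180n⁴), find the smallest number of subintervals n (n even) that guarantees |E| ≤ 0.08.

6

Need 12288/(180n⁴) ≤ 0.08.
n⁴ ≥ 12288/(180·0.08) = 853.333 ⇒ n ≥ 5.4048, so the smallest even n is 6. (n must be even for Simpson's rule.)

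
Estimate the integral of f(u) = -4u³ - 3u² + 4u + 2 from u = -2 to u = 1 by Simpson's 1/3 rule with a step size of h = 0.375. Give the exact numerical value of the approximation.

6

h = (1 − (-2))/8 = 0.375.
Nodes u₀,…,u₈ = -2, -1.625, -1.25, -0.875, -0.5, -0.125, 0.25, 0.625, 1.
f(u) = -4u³ - 3u² + 4u + 2: f₀=14, f₁=4.7421875, f₂=0.125, f₃=-1.1171875, f₄=-0.25, f₅=1.4609375, f₆=2.75, f₇=2.3515625, f₈=-1.
(h/3)·[f₀ + 4f₁ + 2f₂ + 4f₃ + 2f₄ + 4f₅ + 2f₆ + 4f₇ + f₈] = 0.125·(48) = 6.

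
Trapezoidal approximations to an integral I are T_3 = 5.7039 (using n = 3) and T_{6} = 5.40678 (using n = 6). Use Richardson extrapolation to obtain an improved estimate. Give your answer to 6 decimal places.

R = (4·T_{6} − T_3) / 3 = (4·5.40678 − 5.7039)/3 = (15.92322)/3 = 5.307740.

5.307740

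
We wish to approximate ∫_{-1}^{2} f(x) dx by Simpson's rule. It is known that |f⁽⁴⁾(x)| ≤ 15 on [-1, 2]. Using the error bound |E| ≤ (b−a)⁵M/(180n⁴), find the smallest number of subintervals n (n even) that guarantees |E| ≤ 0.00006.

26

Need 3645/(180n⁴) ≤ 0.00006.
n⁴ ≥ 3645/(180·0.00006) = 337500 ⇒ n ≥ 24.1029, so the smallest even n is 26. (n must be even for Simpson's rule.)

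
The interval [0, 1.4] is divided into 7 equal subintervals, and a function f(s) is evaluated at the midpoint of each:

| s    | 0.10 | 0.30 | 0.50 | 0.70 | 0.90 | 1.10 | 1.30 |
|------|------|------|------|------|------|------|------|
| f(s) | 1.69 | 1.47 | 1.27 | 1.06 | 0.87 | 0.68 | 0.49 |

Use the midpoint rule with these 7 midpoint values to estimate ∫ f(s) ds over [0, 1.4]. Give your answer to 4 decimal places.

h = 0.2, n = 7.
h·[y(m₁) + y(m₂) + y(m₃) + y(m₄) + y(m₅) + y(m₆) + y(m₇)] = 0.2·(7.53) = 1.5060.

1.5060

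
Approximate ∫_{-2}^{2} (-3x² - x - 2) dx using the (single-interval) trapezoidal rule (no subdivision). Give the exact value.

T = (b−a)/2 · [f(-2) + f(2)] = 2·[(-12) + (-16)] = -56.

-56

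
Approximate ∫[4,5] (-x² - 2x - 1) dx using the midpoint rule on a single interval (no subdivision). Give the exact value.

-30.25

M = (b−a)·f(4.5) = 1·(-30.25) = -30.25.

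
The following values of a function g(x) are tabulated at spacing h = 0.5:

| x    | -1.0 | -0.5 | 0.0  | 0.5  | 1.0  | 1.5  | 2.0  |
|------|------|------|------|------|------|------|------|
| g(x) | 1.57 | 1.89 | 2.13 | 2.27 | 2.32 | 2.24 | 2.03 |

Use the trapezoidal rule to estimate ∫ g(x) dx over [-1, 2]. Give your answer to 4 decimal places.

h = 0.5, n = 6.
(h/2)·[y₀ + 2y₁ + 2y₂ + 2y₃ + 2y₄ + 2y₅ + y₆] = 0.25·(25.30) = 6.3250.

6.3250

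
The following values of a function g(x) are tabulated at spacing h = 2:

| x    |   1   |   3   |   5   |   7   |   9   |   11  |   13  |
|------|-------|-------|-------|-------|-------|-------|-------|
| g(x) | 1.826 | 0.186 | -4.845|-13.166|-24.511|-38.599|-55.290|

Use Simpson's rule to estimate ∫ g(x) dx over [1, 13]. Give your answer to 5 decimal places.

-212.32800

h = 2, n = 6.
(h/3)·[y₀ + 4y₁ + 2y₂ + 4y₃ + 2y₄ + 4y₅ + y₆] = 0.666667·(-318.492) = -212.32800.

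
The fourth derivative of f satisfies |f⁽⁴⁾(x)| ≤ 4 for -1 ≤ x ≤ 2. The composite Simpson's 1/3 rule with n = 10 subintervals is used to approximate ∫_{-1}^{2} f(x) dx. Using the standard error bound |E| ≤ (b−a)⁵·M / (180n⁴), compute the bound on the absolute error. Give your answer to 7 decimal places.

|E| ≤ (3)⁵·4 / (180·10⁴) = 972/1800000 = 0.0005400.

0.0005400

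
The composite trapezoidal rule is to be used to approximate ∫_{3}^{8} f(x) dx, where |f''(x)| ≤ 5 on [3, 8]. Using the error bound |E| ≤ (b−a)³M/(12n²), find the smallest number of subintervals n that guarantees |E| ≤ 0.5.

11

Need 625/(12n²) ≤ 0.5.
n² ≥ 625/(12·0.5) = 104.167 ⇒ n ≥ 10.2062, so the smallest n is 11.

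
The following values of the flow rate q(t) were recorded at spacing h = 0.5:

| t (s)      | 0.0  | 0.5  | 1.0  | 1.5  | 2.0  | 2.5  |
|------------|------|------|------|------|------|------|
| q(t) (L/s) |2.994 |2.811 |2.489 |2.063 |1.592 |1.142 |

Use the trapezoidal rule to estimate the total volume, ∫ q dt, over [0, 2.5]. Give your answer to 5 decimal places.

5.51150

h = 0.5, n = 5.
(h/2)·[y₀ + 2y₁ + 2y₂ + 2y₃ + 2y₄ + y₅] = 0.25·(22.046) = 5.51150.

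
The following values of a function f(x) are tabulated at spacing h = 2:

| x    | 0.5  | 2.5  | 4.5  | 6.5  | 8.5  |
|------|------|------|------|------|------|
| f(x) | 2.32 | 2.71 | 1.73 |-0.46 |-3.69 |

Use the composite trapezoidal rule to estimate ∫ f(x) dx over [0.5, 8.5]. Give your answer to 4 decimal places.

6.5900

h = 2, n = 4.
(h/2)·[y₀ + 2y₁ + 2y₂ + 2y₃ + y₄] = 1·(6.59) = 6.5900.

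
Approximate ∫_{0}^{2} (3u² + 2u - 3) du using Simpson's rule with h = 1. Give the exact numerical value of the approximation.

h = (2 − 0)/2 = 1.
Nodes u₀,…,u₂ = 0, 1, 2.
f(u) = 3u² + 2u - 3: f₀=-3, f₁=2, f₂=13.
(h/3)·[f₀ + 4f₁ + f₂] = 0.333333·(18) = 6.

6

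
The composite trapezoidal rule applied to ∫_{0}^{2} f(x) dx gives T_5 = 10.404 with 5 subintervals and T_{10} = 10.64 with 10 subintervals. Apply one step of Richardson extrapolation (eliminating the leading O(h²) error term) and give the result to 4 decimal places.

R = (4·T_{10} − T_5) / 3 = (4·10.64 − 10.404)/3 = (32.156)/3 = 10.7187.

10.7187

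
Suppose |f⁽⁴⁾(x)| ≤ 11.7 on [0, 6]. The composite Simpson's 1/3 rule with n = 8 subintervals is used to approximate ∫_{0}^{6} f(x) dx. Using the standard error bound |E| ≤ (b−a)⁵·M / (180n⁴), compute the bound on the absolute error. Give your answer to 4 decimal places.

|E| ≤ (6)⁵·11.7 / (180·8⁴) = 90979.2/737280 = 0.1234.

0.1234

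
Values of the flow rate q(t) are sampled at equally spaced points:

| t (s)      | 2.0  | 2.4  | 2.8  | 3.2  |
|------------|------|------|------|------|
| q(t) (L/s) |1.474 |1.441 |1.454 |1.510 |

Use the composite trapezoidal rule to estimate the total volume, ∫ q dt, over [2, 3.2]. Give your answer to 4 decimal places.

1.7548

h = 0.4, n = 3.
(h/2)·[y₀ + 2y₁ + 2y₂ + y₃] = 0.2·(8.774) = 1.7548.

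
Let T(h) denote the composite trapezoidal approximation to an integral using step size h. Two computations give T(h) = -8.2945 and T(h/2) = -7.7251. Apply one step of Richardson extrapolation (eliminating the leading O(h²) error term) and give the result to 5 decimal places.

R = (4·T(h/2) − T(h)) / 3 = (4·(-7.7251) − (-8.2945))/3 = (-22.6059)/3 = -7.53530.

-7.53530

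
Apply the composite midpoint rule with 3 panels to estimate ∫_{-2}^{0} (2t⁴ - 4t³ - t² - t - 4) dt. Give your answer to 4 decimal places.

18.1564

h = (0 − (-2))/3 = 0.666667.
Midpoints m₁,…,m₃ = -1.666667, -1, -0.333333.
f(m₁)=28.839506, f(m₂)=2, f(m₃)=-3.604938.
h·[f(m₁) + f(m₂) + f(m₃)] = 0.666667·(27.234568) = 18.1564.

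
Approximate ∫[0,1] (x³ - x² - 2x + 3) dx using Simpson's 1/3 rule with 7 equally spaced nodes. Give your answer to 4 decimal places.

1.9167

h = (1 − 0)/6 = 0.166667.
Nodes x₀,…,x₆ = 0, 0.166667, 0.333333, 0.5, 0.666667, 0.833333, 1.
f(x) = x³ - x² - 2x + 3: f₀=3, f₁=2.643519, f₂=2.259259, f₃=1.875, f₄=1.518519, f₅=1.217593, f₆=1.
(h/3)·[f₀ + 4f₁ + 2f₂ + 4f₃ + 2f₄ + 4f₅ + f₆] = 0.055556·(34.5) = 1.9167.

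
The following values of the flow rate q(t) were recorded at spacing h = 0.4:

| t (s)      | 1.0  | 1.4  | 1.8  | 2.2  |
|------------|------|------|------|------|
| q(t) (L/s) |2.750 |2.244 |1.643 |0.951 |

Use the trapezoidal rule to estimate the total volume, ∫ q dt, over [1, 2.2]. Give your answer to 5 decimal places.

h = 0.4, n = 3.
(h/2)·[y₀ + 2y₁ + 2y₂ + y₃] = 0.2·(11.475) = 2.29500.

2.29500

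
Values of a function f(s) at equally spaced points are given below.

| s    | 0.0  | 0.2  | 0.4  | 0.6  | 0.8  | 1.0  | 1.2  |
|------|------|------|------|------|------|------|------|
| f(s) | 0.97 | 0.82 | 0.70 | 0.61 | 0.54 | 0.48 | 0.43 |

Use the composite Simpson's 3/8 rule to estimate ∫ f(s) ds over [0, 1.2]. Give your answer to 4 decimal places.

0.7680

h = 0.2, n = 6.
(3h/8)·[y₀ + 3y₁ + 3y₂ + 2y₃ + 3y₄ + 3y₅ + y₆] = 0.075·(10.24) = 0.7680.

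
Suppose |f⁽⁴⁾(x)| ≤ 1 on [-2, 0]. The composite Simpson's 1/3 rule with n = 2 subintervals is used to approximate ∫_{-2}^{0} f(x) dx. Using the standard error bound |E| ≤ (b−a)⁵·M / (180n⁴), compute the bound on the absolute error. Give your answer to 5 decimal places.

|E| ≤ (2)⁵·1 / (180·2⁴) = 32/2880 = 0.01111.

0.01111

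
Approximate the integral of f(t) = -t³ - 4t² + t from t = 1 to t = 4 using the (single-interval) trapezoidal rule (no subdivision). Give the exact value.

-192

T = (b−a)/2 · [f(1) + f(4)] = 1.5·[(-4) + (-124)] = -192.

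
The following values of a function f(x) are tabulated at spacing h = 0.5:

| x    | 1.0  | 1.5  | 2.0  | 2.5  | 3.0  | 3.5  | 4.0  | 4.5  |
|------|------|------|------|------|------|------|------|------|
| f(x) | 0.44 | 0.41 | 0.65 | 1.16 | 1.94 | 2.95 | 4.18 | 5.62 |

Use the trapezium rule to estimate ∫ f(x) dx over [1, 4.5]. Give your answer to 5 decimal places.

h = 0.5, n = 7.
(h/2)·[y₀ + 2y₁ + 2y₂ + 2y₃ + 2y₄ + 2y₅ + 2y₆ + y₇] = 0.25·(28.64) = 7.16000.

7.16000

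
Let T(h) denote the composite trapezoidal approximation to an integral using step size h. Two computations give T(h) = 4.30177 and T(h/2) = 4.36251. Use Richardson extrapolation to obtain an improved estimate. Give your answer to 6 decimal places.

R = (4·T(h/2) − T(h)) / 3 = (4·4.36251 − 4.30177)/3 = (13.14827)/3 = 4.382757.

4.382757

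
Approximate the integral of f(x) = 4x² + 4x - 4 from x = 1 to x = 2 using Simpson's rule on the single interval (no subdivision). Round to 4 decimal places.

11.3333

S = (b−a)/6 · [f(1) + 4f(1.5) + f(2)] = 0.166667·[4 + 4·11 + 20] = 11.3333.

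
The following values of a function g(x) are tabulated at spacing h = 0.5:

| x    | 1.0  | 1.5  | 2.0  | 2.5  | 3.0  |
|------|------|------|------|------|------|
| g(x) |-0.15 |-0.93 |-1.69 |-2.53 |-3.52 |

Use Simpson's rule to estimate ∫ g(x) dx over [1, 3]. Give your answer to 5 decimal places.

h = 0.5, n = 4.
(h/3)·[y₀ + 4y₁ + 2y₂ + 4y₃ + y₄] = 0.166667·(-20.89) = -3.48167.

-3.48167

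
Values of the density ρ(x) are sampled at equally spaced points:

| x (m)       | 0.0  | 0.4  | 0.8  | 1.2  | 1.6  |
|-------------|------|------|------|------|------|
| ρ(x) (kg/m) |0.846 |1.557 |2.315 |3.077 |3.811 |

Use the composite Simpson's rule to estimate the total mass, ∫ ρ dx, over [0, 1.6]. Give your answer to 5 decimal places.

h = 0.4, n = 4.
(h/3)·[y₀ + 4y₁ + 2y₂ + 4y₃ + y₄] = 0.133333·(27.823) = 3.70973.

3.70973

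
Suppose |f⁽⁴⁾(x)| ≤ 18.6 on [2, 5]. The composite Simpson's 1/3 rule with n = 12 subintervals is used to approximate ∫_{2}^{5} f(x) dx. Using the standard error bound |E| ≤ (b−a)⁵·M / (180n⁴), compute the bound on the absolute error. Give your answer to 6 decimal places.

|E| ≤ (3)⁵·18.6 / (180·12⁴) = 4519.8/3732480 = 0.001211.

0.001211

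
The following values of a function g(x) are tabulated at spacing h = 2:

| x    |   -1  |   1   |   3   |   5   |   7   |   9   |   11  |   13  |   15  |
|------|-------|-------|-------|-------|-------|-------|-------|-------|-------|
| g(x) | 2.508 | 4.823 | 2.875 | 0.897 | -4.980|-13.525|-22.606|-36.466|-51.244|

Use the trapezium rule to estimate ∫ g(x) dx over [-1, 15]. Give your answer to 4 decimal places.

h = 2, n = 8.
(h/2)·[y₀ + 2y₁ + 2y₂ + 2y₃ + 2y₄ + 2y₅ + 2y₆ + 2y₇ + y₈] = 1·(-186.700) = -186.7000.

-186.7000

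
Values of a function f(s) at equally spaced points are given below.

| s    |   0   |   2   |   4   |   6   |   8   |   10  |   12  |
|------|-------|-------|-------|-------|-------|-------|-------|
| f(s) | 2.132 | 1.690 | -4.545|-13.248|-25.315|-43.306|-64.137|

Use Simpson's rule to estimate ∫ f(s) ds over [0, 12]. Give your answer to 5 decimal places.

h = 2, n = 6.
(h/3)·[y₀ + 4y₁ + 2y₂ + 4y₃ + 2y₄ + 4y₅ + y₆] = 0.666667·(-341.181) = -227.45400.

-227.45400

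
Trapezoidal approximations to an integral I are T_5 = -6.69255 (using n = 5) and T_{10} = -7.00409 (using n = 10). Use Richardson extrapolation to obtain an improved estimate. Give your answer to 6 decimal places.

-7.107937

R = (4·T_{10} − T_5) / 3 = (4·(-7.00409) − (-6.69255))/3 = (-21.32381)/3 = -7.107937.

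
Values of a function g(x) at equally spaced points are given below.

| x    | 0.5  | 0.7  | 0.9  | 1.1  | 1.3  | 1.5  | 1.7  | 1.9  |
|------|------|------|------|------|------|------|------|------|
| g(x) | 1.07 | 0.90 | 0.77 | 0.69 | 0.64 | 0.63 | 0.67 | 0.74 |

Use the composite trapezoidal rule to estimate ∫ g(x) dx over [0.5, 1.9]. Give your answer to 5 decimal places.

h = 0.2, n = 7.
(h/2)·[y₀ + 2y₁ + 2y₂ + 2y₃ + 2y₄ + 2y₅ + 2y₆ + y₇] = 0.1·(10.41) = 1.04100.

1.04100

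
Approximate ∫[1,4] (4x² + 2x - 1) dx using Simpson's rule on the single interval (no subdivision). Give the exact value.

96

S = (b−a)/6 · [f(1) + 4f(2.5) + f(4)] = 0.5·[5 + 4·29 + 71] = 96.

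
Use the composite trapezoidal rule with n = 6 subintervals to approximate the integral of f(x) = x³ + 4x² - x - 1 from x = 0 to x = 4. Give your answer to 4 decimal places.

h = (4 − 0)/6 = 0.666667.
Nodes x₀,…,x₆ = 0, 0.666667, 1.333333, 2, 2.666667, 3.333333, 4.
f(x) = x³ + 4x² - x - 1: f₀=-1, f₁=0.407407, f₂=7.148148, f₃=21, f₄=43.740741, f₅=77.148148, f₆=123.
(h/2)·[f₀ + 2f₁ + 2f₂ + 2f₃ + 2f₄ + 2f₅ + f₆] = 0.333333·(420.888889) = 140.2963.

140.2963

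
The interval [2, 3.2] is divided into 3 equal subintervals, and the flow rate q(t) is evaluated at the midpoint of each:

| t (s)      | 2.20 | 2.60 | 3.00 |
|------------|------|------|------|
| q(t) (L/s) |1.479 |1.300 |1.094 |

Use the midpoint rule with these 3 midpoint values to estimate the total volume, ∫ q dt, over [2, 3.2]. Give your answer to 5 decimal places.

1.54920

h = 0.4, n = 3.
h·[y(m₁) + y(m₂) + y(m₃)] = 0.4·(3.873) = 1.54920.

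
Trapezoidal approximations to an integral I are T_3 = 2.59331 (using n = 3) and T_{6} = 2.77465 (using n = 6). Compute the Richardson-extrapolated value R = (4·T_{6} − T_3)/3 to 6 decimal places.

R = (4·T_{6} − T_3) / 3 = (4·2.77465 − 2.59331)/3 = (8.50529)/3 = 2.835097.

2.835097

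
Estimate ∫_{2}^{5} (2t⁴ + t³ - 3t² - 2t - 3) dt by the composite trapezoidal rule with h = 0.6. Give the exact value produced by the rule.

1271.85408

h = (5 − 2)/5 = 0.6.
Nodes t₀,…,t₅ = 2, 2.6, 3.2, 3.8, 4.4, 5.
f(t) = 2t⁴ + t³ - 3t² - 2t - 3: f₀=21, f₁=80.4912, f₂=202.3632, f₃=417.9792, f₄=764.9232, f₅=1287.
(h/2)·[f₀ + 2f₁ + 2f₂ + 2f₃ + 2f₄ + f₅] = 0.3·(4239.5136) = 1271.85408.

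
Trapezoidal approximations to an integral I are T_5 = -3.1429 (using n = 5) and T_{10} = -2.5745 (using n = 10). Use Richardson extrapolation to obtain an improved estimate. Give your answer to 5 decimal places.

-2.38503

R = (4·T_{10} − T_5) / 3 = (4·(-2.5745) − (-3.1429))/3 = (-7.1551)/3 = -2.38503.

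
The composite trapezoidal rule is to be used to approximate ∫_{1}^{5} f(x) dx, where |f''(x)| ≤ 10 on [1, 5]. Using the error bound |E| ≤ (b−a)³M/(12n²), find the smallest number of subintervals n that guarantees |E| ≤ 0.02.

52

Need 640/(12n²) ≤ 0.02.
n² ≥ 640/(12·0.02) = 2666.67 ⇒ n ≥ 51.6398, so the smallest n is 52.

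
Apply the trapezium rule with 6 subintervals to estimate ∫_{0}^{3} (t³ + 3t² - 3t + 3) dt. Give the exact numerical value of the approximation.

h = (3 − 0)/6 = 0.5.
Nodes t₀,…,t₆ = 0, 0.5, 1, 1.5, 2, 2.5, 3.
f(t) = t³ + 3t² - 3t + 3: f₀=3, f₁=2.375, f₂=4, f₃=8.625, f₄=17, f₅=29.875, f₆=48.
(h/2)·[f₀ + 2f₁ + 2f₂ + 2f₃ + 2f₄ + 2f₅ + f₆] = 0.25·(174.75) = 43.6875.

43.6875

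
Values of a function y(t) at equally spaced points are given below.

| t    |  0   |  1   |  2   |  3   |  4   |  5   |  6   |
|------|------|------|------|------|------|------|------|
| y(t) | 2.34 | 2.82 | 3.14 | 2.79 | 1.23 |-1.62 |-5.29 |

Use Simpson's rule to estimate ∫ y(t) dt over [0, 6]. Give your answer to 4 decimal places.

7.2500

h = 1, n = 6.
(h/3)·[y₀ + 4y₁ + 2y₂ + 4y₃ + 2y₄ + 4y₅ + y₆] = 0.333333·(21.75) = 7.2500.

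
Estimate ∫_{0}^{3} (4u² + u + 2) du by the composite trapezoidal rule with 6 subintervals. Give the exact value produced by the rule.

47

h = (3 − 0)/6 = 0.5.
Nodes u₀,…,u₆ = 0, 0.5, 1, 1.5, 2, 2.5, 3.
f(u) = 4u² + u + 2: f₀=2, f₁=3.5, f₂=7, f₃=12.5, f₄=20, f₅=29.5, f₆=41.
(h/2)·[f₀ + 2f₁ + 2f₂ + 2f₃ + 2f₄ + 2f₅ + f₆] = 0.25·(188) = 47.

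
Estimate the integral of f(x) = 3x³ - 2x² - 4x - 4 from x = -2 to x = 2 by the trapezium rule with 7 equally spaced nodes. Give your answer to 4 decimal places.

h = (2 − (-2))/6 = 0.666667.
Nodes x₀,…,x₆ = -2, -1.333333, -0.666667, 0, 0.666667, 1.333333, 2.
f(x) = 3x³ - 2x² - 4x - 4: f₀=-28, f₁=-9.333333, f₂=-3.111111, f₃=-4, f₄=-6.666667, f₅=-5.777778, f₆=4.
(h/2)·[f₀ + 2f₁ + 2f₂ + 2f₃ + 2f₄ + 2f₅ + f₆] = 0.333333·(-81.777778) = -27.2593.

-27.2593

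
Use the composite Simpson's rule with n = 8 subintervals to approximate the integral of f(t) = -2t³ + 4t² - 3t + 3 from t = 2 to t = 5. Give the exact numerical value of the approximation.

-171

h = (5 − 2)/8 = 0.375.
Nodes t₀,…,t₈ = 2, 2.375, 2.75, 3.125, 3.5, 3.875, 4.25, 4.625, 5.
f(t) = -2t³ + 4t² - 3t + 3: f₀=-3, f₁=-8.35546875, f₂=-16.59375, f₃=-28.34765625, f₄=-44.25, f₅=-64.93359375, f₆=-91.03125, f₇=-123.17578125, f₈=-162.
(h/3)·[f₀ + 4f₁ + 2f₂ + 4f₃ + 2f₄ + 4f₅ + 2f₆ + 4f₇ + f₈] = 0.125·(-1368) = -171.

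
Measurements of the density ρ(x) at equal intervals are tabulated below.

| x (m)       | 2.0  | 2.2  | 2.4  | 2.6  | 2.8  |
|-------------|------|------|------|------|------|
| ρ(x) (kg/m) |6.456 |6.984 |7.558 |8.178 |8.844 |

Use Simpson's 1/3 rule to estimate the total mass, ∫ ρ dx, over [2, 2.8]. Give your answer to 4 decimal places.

h = 0.2, n = 4.
(h/3)·[y₀ + 4y₁ + 2y₂ + 4y₃ + y₄] = 0.066667·(91.064) = 6.0709.

6.0709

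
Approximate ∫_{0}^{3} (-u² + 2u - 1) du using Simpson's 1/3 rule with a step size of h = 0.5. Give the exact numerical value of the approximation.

-3

h = (3 − 0)/6 = 0.5.
Nodes u₀,…,u₆ = 0, 0.5, 1, 1.5, 2, 2.5, 3.
f(u) = -u² + 2u - 1: f₀=-1, f₁=-0.25, f₂=0, f₃=-0.25, f₄=-1, f₅=-2.25, f₆=-4.
(h/3)·[f₀ + 4f₁ + 2f₂ + 4f₃ + 2f₄ + 4f₅ + f₆] = 0.166667·(-18) = -3.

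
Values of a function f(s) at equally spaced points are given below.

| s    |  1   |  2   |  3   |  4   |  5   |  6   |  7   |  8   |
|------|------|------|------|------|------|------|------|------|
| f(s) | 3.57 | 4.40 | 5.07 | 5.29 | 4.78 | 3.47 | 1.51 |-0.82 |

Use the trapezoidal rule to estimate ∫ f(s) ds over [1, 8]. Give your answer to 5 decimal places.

h = 1, n = 7.
(h/2)·[y₀ + 2y₁ + 2y₂ + 2y₃ + 2y₄ + 2y₅ + 2y₆ + y₇] = 0.5·(51.79) = 25.89500.

25.89500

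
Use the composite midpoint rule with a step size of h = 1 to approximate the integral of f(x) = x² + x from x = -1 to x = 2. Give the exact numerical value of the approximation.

h = (2 − (-1))/3 = 1.
Midpoints m₁,…,m₃ = -0.5, 0.5, 1.5.
f(m₁)=-0.25, f(m₂)=0.75, f(m₃)=3.75.
h·[f(m₁) + f(m₂) + f(m₃)] = 1·(4.25) = 4.25.

4.25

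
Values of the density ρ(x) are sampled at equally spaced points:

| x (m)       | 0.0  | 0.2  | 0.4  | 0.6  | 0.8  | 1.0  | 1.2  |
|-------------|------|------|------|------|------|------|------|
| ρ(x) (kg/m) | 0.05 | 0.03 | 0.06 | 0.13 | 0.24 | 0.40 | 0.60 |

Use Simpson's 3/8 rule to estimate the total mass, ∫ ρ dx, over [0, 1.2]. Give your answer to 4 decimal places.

0.2325

h = 0.2, n = 6.
(3h/8)·[y₀ + 3y₁ + 3y₂ + 2y₃ + 3y₄ + 3y₅ + y₆] = 0.075·(3.10) = 0.2325.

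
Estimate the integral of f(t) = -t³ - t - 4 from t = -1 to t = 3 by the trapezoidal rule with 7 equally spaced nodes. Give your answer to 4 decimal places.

-40.8889

h = (3 − (-1))/6 = 0.666667.
Nodes t₀,…,t₆ = -1, -0.333333, 0.333333, 1, 1.666667, 2.333333, 3.
f(t) = -t³ - t - 4: f₀=-2, f₁=-3.629630, f₂=-4.370370, f₃=-6, f₄=-10.296296, f₅=-19.037037, f₆=-34.
(h/2)·[f₀ + 2f₁ + 2f₂ + 2f₃ + 2f₄ + 2f₅ + f₆] = 0.333333·(-122.666667) = -40.8889.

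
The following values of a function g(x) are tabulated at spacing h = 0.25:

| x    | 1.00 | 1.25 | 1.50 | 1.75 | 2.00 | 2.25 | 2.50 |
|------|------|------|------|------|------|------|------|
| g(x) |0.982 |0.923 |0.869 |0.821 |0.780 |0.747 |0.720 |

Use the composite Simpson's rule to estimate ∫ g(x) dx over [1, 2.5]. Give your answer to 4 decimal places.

1.2470

h = 0.25, n = 6.
(h/3)·[y₀ + 4y₁ + 2y₂ + 4y₃ + 2y₄ + 4y₅ + y₆] = 0.083333·(14.964) = 1.2470.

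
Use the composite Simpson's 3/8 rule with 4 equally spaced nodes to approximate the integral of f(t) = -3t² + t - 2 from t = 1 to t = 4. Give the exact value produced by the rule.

-61.5

h = (4 − 1)/3 = 1.
Nodes t₀,…,t₃ = 1, 2, 3, 4.
f(t) = -3t² + t - 2: f₀=-4, f₁=-12, f₂=-26, f₃=-46.
(3h/8)·[f₀ + 3f₁ + 3f₂ + f₃] = 0.375·(-164) = -61.5.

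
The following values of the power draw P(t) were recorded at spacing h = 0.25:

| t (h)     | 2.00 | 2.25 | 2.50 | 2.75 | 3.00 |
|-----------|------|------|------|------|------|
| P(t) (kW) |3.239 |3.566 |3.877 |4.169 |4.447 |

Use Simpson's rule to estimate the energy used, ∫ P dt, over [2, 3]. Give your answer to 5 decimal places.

3.86500

h = 0.25, n = 4.
(h/3)·[y₀ + 4y₁ + 2y₂ + 4y₃ + y₄] = 0.083333·(46.380) = 3.86500.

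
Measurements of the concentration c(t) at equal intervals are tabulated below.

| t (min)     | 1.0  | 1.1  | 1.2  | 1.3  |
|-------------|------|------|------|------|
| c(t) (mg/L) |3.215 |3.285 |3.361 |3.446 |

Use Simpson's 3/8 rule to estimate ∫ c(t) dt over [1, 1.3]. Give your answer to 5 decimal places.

0.99746

h = 0.1, n = 3.
(3h/8)·[y₀ + 3y₁ + 3y₂ + y₃] = 0.0375·(26.599) = 0.99746.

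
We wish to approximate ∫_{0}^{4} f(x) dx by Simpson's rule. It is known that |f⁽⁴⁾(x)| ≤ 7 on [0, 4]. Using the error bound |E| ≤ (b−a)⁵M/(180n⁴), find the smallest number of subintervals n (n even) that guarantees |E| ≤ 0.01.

Need 7168/(180n⁴) ≤ 0.01.
n⁴ ≥ 7168/(180·0.01) = 3982.22 ⇒ n ≥ 7.9439, so the smallest even n is 8. (n must be even for Simpson's rule.)

8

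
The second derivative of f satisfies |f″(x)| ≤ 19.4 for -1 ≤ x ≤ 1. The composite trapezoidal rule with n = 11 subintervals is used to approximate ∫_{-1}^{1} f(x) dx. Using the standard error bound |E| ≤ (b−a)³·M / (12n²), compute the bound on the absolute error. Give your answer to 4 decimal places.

|E| ≤ (2)³·19.4 / (12·11²) = 155.2/1452 = 0.1069.

0.1069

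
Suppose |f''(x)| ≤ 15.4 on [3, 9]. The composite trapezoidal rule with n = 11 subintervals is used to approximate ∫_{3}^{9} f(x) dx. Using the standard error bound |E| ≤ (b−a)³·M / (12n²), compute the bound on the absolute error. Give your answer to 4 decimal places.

|E| ≤ (6)³·15.4 / (12·11²) = 3326.4/1452 = 2.2909.

2.2909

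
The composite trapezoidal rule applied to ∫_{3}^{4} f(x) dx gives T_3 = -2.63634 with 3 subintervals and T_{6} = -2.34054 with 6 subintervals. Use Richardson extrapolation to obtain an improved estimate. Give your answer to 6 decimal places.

-2.241940

R = (4·T_{6} − T_3) / 3 = (4·(-2.34054) − (-2.63634))/3 = (-6.72582)/3 = -2.241940.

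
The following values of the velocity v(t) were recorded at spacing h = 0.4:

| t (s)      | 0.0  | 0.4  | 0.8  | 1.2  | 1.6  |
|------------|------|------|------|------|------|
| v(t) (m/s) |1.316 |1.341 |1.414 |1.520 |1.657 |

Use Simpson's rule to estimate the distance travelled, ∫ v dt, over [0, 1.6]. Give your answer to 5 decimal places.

2.29933

h = 0.4, n = 4.
(h/3)·[y₀ + 4y₁ + 2y₂ + 4y₃ + y₄] = 0.133333·(17.245) = 2.29933.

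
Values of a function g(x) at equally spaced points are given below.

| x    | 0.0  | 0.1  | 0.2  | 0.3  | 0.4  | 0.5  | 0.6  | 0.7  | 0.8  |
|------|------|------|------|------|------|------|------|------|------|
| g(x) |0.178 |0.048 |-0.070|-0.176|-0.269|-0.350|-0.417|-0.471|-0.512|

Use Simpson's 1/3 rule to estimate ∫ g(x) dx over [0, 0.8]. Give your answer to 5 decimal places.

-0.18807

h = 0.1, n = 8.
(h/3)·[y₀ + 4y₁ + 2y₂ + 4y₃ + 2y₄ + 4y₅ + 2y₆ + 4y₇ + y₈] = 0.033333·(-5.642) = -0.18807.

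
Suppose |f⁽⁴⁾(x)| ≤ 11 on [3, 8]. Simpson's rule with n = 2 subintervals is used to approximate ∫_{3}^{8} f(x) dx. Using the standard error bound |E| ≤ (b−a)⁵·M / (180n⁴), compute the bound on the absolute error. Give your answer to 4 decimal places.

|E| ≤ (5)⁵·11 / (180·2⁴) = 34375/2880 = 11.9358.

11.9358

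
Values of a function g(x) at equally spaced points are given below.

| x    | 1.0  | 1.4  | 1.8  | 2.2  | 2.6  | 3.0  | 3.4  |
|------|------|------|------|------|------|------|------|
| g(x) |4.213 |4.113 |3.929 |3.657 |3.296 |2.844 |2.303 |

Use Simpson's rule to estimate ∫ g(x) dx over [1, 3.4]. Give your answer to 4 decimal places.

h = 0.4, n = 6.
(h/3)·[y₀ + 4y₁ + 2y₂ + 4y₃ + 2y₄ + 4y₅ + y₆] = 0.133333·(63.422) = 8.4563.

8.4563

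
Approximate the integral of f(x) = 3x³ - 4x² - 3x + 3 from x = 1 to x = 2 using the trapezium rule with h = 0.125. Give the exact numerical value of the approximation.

0.44140625

h = (2 − 1)/8 = 0.125.
Nodes x₀,…,x₈ = 1, 1.125, 1.25, 1.375, 1.5, 1.625, 1.75, 1.875, 2.
f(x) = 3x³ - 4x² - 3x + 3: f₀=-1, f₁=-1.166015625, f₂=-1.140625, f₃=-0.888671875, f₄=-0.375, f₅=0.435546875, f₆=1.578125, f₇=3.087890625, f₈=5.
(h/2)·[f₀ + 2f₁ + 2f₂ + 2f₃ + 2f₄ + 2f₅ + 2f₆ + 2f₇ + f₈] = 0.0625·(7.0625) = 0.44140625.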